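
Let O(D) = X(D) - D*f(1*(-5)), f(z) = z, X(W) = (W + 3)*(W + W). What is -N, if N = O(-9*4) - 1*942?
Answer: -1254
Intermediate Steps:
X(W) = 2*W*(3 + W) (X(W) = (3 + W)*(2*W) = 2*W*(3 + W))
O(D) = 5*D + 2*D*(3 + D) (O(D) = 2*D*(3 + D) - D*1*(-5) = 2*D*(3 + D) - D*(-5) = 2*D*(3 + D) - (-5)*D = 2*D*(3 + D) + 5*D = 5*D + 2*D*(3 + D))
N = 1254 (N = (-9*4)*(11 + 2*(-9*4)) - 1*942 = -36*(11 + 2*(-36)) - 942 = -36*(11 - 72) - 942 = -36*(-61) - 942 = 2196 - 942 = 1254)
-N = -1*1254 = -1254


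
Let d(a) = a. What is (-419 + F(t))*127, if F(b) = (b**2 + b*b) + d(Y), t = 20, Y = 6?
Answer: 49149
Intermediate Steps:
F(b) = 6 + 2*b**2 (F(b) = (b**2 + b*b) + 6 = (b**2 + b**2) + 6 = 2*b**2 + 6 = 6 + 2*b**2)
(-419 + F(t))*127 = (-419 + (6 + 2*20**2))*127 = (-419 + (6 + 2*400))*127 = (-419 + (6 + 800))*127 = (-419 + 806)*127 = 387*127 = 49149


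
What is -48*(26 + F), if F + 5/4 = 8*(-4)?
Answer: 348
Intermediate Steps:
F = -133/4 (F = -5/4 + 8*(-4) = -5/4 - 32 = -133/4 ≈ -33.250)
-48*(26 + F) = -48*(26 - 133/4) = -48*(-29/4) = 348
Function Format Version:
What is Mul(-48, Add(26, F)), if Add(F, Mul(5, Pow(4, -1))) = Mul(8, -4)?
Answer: 348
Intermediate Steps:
F = Rational(-133, 4) (F = Add(Rational(-5, 4), Mul(8, -4)) = Add(Rational(-5, 4), -32) = Rational(-133, 4) ≈ -33.250)
Mul(-48, Add(26, F)) = Mul(-48, Add(26, Rational(-133, 4))) = Mul(-48, Rational(-29, 4)) = 348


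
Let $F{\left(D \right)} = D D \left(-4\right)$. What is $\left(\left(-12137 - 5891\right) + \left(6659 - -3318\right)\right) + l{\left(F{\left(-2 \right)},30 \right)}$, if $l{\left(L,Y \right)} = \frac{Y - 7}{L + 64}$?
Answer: $- \frac{386425}{48} \approx -8050.5$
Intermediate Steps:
$F{\left(D \right)} = - 4 D^{2}$ ($F{\left(D \right)} = D^{2} \left(-4\right) = - 4 D^{2}$)
$l{\left(L,Y \right)} = \frac{-7 + Y}{64 + L}$
$\left(\left(-12137 - 5891\right) + \left(6659 - -3318\right)\right) + l{\left(F{\left(-2 \right)},30 \right)} = \left(\left(-12137 - 5891\right) + \left(6659 - -3318\right)\right) + \frac{-7 + 30}{64 - 4 \left(-2\right)^{2}} = \left(-18028 + \left(6659 + 3318\right)\right) + \frac{1}{64 - 16} \cdot 23 = \left(-18028 + 9977\right) + \frac{1}{64 - 16} \cdot 23 = -8051 + \frac{1}{48} \cdot 23 = -8051 + \frac{23}{48} = - \frac{386425}{48}$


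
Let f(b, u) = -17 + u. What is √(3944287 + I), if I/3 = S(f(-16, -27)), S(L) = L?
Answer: √3944155 ≈ 1986.0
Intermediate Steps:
I = -132 (I = 3*(-17 - 27) = 3*(-44) = -132)
√(3944287 + I) = √(3944287 - 132) = √3944155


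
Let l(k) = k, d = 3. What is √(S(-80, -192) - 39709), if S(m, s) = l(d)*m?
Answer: I*√39949 ≈ 199.87*I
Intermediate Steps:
S(m, s) = 3*m
√(S(-80, -192) - 39709) = √(3*(-80) - 39709) = √(-240 - 39709) = √(-39949) = I*√39949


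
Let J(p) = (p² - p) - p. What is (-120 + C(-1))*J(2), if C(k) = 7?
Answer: 0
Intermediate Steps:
J(p) = p² - 2*p
(-120 + C(-1))*J(2) = (-120 + 7)*(2*(-2 + 2)) = -226*0 = -113*0 = 0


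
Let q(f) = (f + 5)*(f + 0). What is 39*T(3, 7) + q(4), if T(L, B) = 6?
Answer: 270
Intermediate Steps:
q(f) = f*(5 + f) (q(f) = (5 + f)*f = f*(5 + f))
39*T(3, 7) + q(4) = 39*6 + 4*(5 + 4) = 234 + 4*9 = 234 + 36 = 270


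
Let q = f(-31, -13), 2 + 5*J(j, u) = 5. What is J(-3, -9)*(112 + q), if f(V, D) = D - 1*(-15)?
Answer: 342/5 ≈ 68.400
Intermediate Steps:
J(j, u) = ⅗ (J(j, u) = -⅖ + (⅕)*5 = -⅖ + 1 = ⅗)
f(V, D) = 15 + D (f(V, D) = D + 15 = 15 + D)
q = 2 (q = 15 - 13 = 2)
J(-3, -9)*(112 + q) = 3*(112 + 2)/5 = (⅗)*114 = 342/5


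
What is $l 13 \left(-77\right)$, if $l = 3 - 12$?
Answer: $9009$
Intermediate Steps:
$l = -9$ ($l = 3 - 12 = -9$)
$l 13 \left(-77\right) = \left(-9\right) 13 \left(-77\right) = \left(-117\right) \left(-77\right) = 9009$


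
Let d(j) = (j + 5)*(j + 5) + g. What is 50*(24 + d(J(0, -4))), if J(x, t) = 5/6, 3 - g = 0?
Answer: 54925/18 ≈ 3051.4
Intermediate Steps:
g = 3 (g = 3 - 1*0 = 3 + 0 = 3)
J(x, t) = ⅚ (J(x, t) = 5*(⅙) = ⅚)
d(j) = 3 + (5 + j)² (d(j) = (j + 5)*(j + 5) + 3 = (5 + j)*(5 + j) + 3 = (5 + j)² + 3 = 3 + (5 + j)²)
50*(24 + d(J(0, -4))) = 50*(24 + (3 + (5 + ⅚)²)) = 50*(24 + (3 + (35/6)²)) = 50*(24 + (3 + 1225/36)) = 50*(24 + 1333/36) = 50*(2197/36) = 54925/18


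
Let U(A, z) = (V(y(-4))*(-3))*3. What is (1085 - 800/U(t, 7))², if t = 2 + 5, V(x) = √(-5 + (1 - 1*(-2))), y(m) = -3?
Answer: 95035225/81 - 868000*I*√2/9 ≈ 1.1733e+6 - 1.3639e+5*I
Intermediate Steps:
V(x) = I*√2 (V(x) = √(-5 + (1 + 2)) = √(-5 + 3) = √(-2) = I*√2)
t = 7
U(A, z) = -9*I*√2 (U(A, z) = ((I*√2)*(-3))*3 = -3*I*√2*3 = -9*I*√2)
(1085 - 800/U(t, 7))² = (1085 - 800*I*√2/18)² = (1085 - 400*I*√2/9)²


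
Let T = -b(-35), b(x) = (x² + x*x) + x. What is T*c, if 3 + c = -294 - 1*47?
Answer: 830760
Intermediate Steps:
c = -344 (c = -3 + (-294 - 1*47) = -3 + (-294 - 47) = -3 - 341 = -344)
b(x) = x + 2*x² (b(x) = (x² + x²) + x = 2*x² + x = x + 2*x²)
T = -2415 (T = -(-35)*(1 + 2*(-35)) = -(-35)*(1 - 70) = -(-35)*(-69) = -1*2415 = -2415)
T*c = -2415*(-344) = 830760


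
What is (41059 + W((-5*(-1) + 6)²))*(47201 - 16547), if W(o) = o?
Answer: 1262331720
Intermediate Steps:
(41059 + W((-5*(-1) + 6)²))*(47201 - 16547) = (41059 + (-5*(-1) + 6)²)*(47201 - 16547) = (41059 + (5 + 6)²)*30654 = (41059 + 11²)*30654 = (41059 + 121)*30654 = 41180*30654 = 1262331720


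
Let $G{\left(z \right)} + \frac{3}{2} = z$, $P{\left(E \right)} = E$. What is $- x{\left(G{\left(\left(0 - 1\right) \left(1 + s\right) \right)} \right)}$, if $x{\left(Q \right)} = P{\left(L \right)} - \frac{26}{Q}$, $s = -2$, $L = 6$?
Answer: $-58$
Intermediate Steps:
$G{\left(z \right)} = - \frac{3}{2} + z$
$x{\left(Q \right)} = 6 - \frac{26}{Q}$
$- x{\left(G{\left(\left(0 - 1\right) \left(1 + s\right) \right)} \right)} = - (6 - \frac{26}{- \frac{3}{2} + \left(0 - 1\right) \left(1 - 2\right)}) = - (6 - \frac{26}{- \frac{3}{2} - -1}) = - (6 - \frac{26}{- \frac{3}{2} + 1}) = - (6 - \frac{26}{- \frac{1}{2}}) = - (6 - -52) = - (6 + 52) = \left(-1\right) 58 = -58$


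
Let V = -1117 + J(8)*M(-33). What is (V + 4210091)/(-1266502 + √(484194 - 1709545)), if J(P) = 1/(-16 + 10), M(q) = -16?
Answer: -3198406419772/962417124813 - 2525386*I*√1225351/962417124813 ≈ -3.3233 - 0.0029047*I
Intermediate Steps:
J(P) = -⅙ (J(P) = 1/(-6) = -⅙)
V = -3343/3 (V = -1117 - ⅙*(-16) = -1117 + 8/3 = -3343/3 ≈ -1114.3)
(V + 4210091)/(-1266502 + √(484194 - 1709545)) = (-3343/3 + 4210091)/(-1266502 + √(484194 - 1709545)) = 12626930/(3*(-1266502 + √(-1225351))) = 12626930/(3*(-1266502 + I*√1225351))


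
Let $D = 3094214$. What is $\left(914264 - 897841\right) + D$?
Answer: $3110637$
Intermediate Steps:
$\left(914264 - 897841\right) + D = \left(914264 - 897841\right) + 3094214 = 16423 + 3094214 = 3110637$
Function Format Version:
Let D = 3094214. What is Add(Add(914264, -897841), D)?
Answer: 3110637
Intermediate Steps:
Add(Add(914264, -897841), D) = Add(Add(914264, -897841), 3094214) = Add(16423, 3094214) = 3110637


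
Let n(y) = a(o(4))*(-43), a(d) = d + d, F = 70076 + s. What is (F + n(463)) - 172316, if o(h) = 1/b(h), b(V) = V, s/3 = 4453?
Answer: -177805/2 ≈ -88903.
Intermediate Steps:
s = 13359 (s = 3*4453 = 13359)
F = 83435 (F = 70076 + 13359 = 83435)
o(h) = 1/h
a(d) = 2*d
n(y) = -43/2 (n(y) = (2/4)*(-43) = (2*(1/4))*(-43) = (1/2)*(-43) = -43/2)
(F + n(463)) - 172316 = (83435 - 43/2) - 172316 = 166827/2 - 172316 = -177805/2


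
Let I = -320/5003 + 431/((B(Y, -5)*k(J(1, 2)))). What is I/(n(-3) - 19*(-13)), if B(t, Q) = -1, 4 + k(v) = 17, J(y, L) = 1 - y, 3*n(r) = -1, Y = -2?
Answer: -6481359/48128860 ≈ -0.13467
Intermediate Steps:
n(r) = -⅓ (n(r) = (⅓)*(-1) = -⅓)
k(v) = 13 (k(v) = -4 + 17 = 13)
I = -2160453/65039 (I = -320/5003 + 431/((-1*13)) = -320*1/5003 + 431/(-13) = -320/5003 + 431*(-1/13) = -320/5003 - 431/13 = -2160453/65039 ≈ -33.218)
I/(n(-3) - 19*(-13)) = -2160453/(65039*(-⅓ - 19*(-13))) = -2160453/(65039*(-⅓ + 247)) = -2160453/(65039*740/3) = -2160453/65039*3/740 = -6481359/48128860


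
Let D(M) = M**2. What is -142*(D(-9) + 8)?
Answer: -12638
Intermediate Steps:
-142*(D(-9) + 8) = -142*((-9)**2 + 8) = -142*(81 + 8) = -142*89 = -12638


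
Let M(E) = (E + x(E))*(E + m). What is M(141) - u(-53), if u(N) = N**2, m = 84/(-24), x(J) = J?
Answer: 35966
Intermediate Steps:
m = -7/2 (m = 84*(-1/24) = -7/2 ≈ -3.5000)
M(E) = 2*E*(-7/2 + E) (M(E) = (E + E)*(E - 7/2) = (2*E)*(-7/2 + E) = 2*E*(-7/2 + E))
M(141) - u(-53) = 141*(-7 + 2*141) - 1*(-53)**2 = 141*(-7 + 282) - 1*2809 = 141*275 - 2809 = 38775 - 2809 = 35966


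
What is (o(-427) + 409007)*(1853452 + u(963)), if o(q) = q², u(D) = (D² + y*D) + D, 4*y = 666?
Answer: 1739783541996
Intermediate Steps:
y = 333/2 (y = (¼)*666 = 333/2 ≈ 166.50)
u(D) = D² + 335*D/2 (u(D) = (D² + 333*D/2) + D = D² + 335*D/2)
(o(-427) + 409007)*(1853452 + u(963)) = ((-427)² + 409007)*(1853452 + (½)*963*(335 + 2*963)) = (182329 + 409007)*(1853452 + (½)*963*(335 + 1926)) = 591336*(1853452 + (½)*963*2261) = 591336*(1853452 + 2177343/2) = 591336*(5884247/2) = 1739783541996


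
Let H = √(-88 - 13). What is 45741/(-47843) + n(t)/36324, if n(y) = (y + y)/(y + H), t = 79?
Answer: 79*(-10515798*√101 + 830700199*I)/(868924566*(√101 - 79*I)) ≈ -0.95601 - 6.8929e-6*I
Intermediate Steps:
H = I*√101 (H = √(-101) = I*√101 ≈ 10.05*I)
n(y) = 2*y/(y + I*√101) (n(y) = (y + y)/(y + I*√101) = (2*y)/(y + I*√101) = 2*y/(y + I*√101))
45741/(-47843) + n(t)/36324 = 45741/(-47843) + (2*79/(79 + I*√101))/36324 = 45741*(-1/47843) + (158/(79 + I*√101))*(1/36324) = -45741/47843 + 79/(18162*(79 + I*√101))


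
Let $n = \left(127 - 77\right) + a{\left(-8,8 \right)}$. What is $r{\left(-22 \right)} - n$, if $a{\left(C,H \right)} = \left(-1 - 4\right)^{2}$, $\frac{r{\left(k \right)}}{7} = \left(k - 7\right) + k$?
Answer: $-432$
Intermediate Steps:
$r{\left(k \right)} = -49 + 14 k$ ($r{\left(k \right)} = 7 \left(\left(k - 7\right) + k\right) = 7 \left(\left(-7 + k\right) + k\right) = 7 \left(-7 + 2 k\right) = -49 + 14 k$)
$a{\left(C,H \right)} = 25$ ($a{\left(C,H \right)} = \left(-5\right)^{2} = 25$)
$n = 75$ ($n = \left(127 - 77\right) + 25 = 50 + 25 = 75$)
$r{\left(-22 \right)} - n = \left(-49 + 14 \left(-22\right)\right) - 75 = \left(-49 - 308\right) - 75 = -357 - 75 = -432$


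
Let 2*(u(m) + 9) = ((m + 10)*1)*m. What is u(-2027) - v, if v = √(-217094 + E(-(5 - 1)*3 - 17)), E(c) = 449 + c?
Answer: 4088441/2 - I*√216674 ≈ 2.0442e+6 - 465.48*I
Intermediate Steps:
u(m) = -9 + m*(10 + m)/2 (u(m) = -9 + (((m + 10)*1)*m)/2 = -9 + (((10 + m)*1)*m)/2 = -9 + ((10 + m)*m)/2 = -9 + (m*(10 + m))/2 = -9 + m*(10 + m)/2)
v = I*√216674 (v = √(-217094 + (449 + (-(5 - 1)*3 - 17))) = √(-217094 + (449 + (-4*3 - 17))) = √(-217094 + (449 + (-1*12 - 17))) = √(-217094 + (449 + (-12 - 17))) = √(-217094 + (449 - 29)) = √(-217094 + 420) = √(-216674) = I*√216674 ≈ 465.48*I)
u(-2027) - v = (-9 + (½)*(-2027)² + 5*(-2027)) - I*√216674 = (-9 + (½)*4108729 - 10135) - I*√216674 = (-9 + 4108729/2 - 10135) - I*√216674 = 4088441/2 - I*√216674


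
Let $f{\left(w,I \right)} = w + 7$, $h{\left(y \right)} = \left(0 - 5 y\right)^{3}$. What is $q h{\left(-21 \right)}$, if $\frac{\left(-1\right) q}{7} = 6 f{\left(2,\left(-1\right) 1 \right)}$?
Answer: $-437582250$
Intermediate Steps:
$h{\left(y \right)} = - 125 y^{3}$ ($h{\left(y \right)} = \left(- 5 y\right)^{3} = - 125 y^{3}$)
$f{\left(w,I \right)} = 7 + w$
$q = -378$ ($q = - 7 \cdot 6 \left(7 + 2\right) = - 7 \cdot 6 \cdot 9 = \left(-7\right) 54 = -378$)
$q h{\left(-21 \right)} = - 378 \left(- 125 \left(-21\right)^{3}\right) = - 378 \left(\left(-125\right) \left(-9261\right)\right) = \left(-378\right) 1157625 = -437582250$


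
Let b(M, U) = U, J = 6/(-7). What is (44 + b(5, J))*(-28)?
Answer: -1208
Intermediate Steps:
J = -6/7 (J = 6*(-⅐) = -6/7 ≈ -0.85714)
(44 + b(5, J))*(-28) = (44 - 6/7)*(-28) = (302/7)*(-28) = -1208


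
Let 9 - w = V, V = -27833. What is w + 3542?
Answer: 31384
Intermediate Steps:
w = 27842 (w = 9 - 1*(-27833) = 9 + 27833 = 27842)
w + 3542 = 27842 + 3542 = 31384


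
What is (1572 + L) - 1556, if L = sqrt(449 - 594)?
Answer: 16 + I*sqrt(145) ≈ 16.0 + 12.042*I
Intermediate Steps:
L = I*sqrt(145) (L = sqrt(-145) = I*sqrt(145) ≈ 12.042*I)
(1572 + L) - 1556 = (1572 + I*sqrt(145)) - 1556 = 16 + I*sqrt(145)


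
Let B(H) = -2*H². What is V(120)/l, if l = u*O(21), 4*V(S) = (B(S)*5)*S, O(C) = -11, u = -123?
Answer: -1440000/451 ≈ -3192.9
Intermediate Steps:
V(S) = -5*S³/2 (V(S) = ((-2*S²*5)*S)/4 = ((-10*S²)*S)/4 = (-10*S³)/4 = -5*S³/2)
l = 1353 (l = -123*(-11) = 1353)
V(120)/l = -5/2*120³/1353 = -5/2*1728000*(1/1353) = -4320000*1/1353 = -1440000/451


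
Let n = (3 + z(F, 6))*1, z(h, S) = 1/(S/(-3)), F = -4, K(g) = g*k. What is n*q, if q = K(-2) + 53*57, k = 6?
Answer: 15045/2 ≈ 7522.5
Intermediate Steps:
K(g) = 6*g (K(g) = g*6 = 6*g)
q = 3009 (q = 6*(-2) + 53*57 = -12 + 3021 = 3009)
z(h, S) = -3/S (z(h, S) = 1/(S*(-1/3)) = 1/(-S/3) = -3/S)
n = 5/2 (n = (3 - 3/6)*1 = (3 - 3*1/6)*1 = (3 - 1/2)*1 = (5/2)*1 = 5/2 ≈ 2.5000)
n*q = (5/2)*3009 = 15045/2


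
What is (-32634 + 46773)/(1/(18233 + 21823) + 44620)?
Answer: 566351784/1787298721 ≈ 0.31688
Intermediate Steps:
(-32634 + 46773)/(1/(18233 + 21823) + 44620) = 14139/(1/40056 + 44620) = 14139/(1787298721/40056) = 14139*(40056/1787298721) = 566351784/1787298721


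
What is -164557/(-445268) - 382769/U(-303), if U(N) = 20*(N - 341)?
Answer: 43138570313/1433762960 ≈ 30.088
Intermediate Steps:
U(N) = -6820 + 20*N (U(N) = 20*(-341 + N) = -6820 + 20*N)
-164557/(-445268) - 382769/U(-303) = -164557/(-445268) - 382769/(-6820 + 20*(-303)) = -164557*(-1/445268) - 382769/(-6820 - 6060) = 164557/445268 - 382769/(-12880) = 164557/445268 - 382769*(-1/12880) = 164557/445268 + 382769/12880 = 43138570313/1433762960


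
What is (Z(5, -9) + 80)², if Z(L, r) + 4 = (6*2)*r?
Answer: 1024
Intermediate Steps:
Z(L, r) = -4 + 12*r (Z(L, r) = -4 + (6*2)*r = -4 + 12*r)
(Z(5, -9) + 80)² = ((-4 + 12*(-9)) + 80)² = ((-4 - 108) + 80)² = (-112 + 80)² = (-32)² = 1024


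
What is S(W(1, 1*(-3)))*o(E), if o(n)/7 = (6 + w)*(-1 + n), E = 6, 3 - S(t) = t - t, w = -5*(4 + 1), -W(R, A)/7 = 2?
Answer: -1995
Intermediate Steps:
W(R, A) = -14 (W(R, A) = -7*2 = -14)
w = -25 (w = -5*5 = -25)
S(t) = 3 (S(t) = 3 - (t - t) = 3 - 1*0 = 3 + 0 = 3)
o(n) = 133 - 133*n (o(n) = 7*((6 - 25)*(-1 + n)) = 7*(-19*(-1 + n)) = 7*(19 - 19*n) = 133 - 133*n)
S(W(1, 1*(-3)))*o(E) = 3*(133 - 133*6) = 3*(133 - 798) = 3*(-665) = -1995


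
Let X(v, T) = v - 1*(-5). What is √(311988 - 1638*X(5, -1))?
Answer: 2*√73902 ≈ 543.70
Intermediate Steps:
X(v, T) = 5 + v (X(v, T) = v + 5 = 5 + v)
√(311988 - 1638*X(5, -1)) = √(311988 - 1638*(5 + 5)) = √(311988 - 1638*10) = √(311988 - 16380) = √295608 = 2*√73902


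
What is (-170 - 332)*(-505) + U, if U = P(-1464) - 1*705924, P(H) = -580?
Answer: -452994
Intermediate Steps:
U = -706504 (U = -580 - 1*705924 = -580 - 705924 = -706504)
(-170 - 332)*(-505) + U = (-170 - 332)*(-505) - 706504 = -502*(-505) - 706504 = 253510 - 706504 = -452994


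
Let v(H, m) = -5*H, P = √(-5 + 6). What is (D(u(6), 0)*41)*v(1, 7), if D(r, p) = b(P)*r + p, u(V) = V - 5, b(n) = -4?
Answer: 820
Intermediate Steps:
P = 1 (P = √1 = 1)
u(V) = -5 + V
D(r, p) = p - 4*r (D(r, p) = -4*r + p = p - 4*r)
(D(u(6), 0)*41)*v(1, 7) = ((0 - 4*(-5 + 6))*41)*(-5*1) = ((0 - 4*1)*41)*(-5) = ((0 - 4)*41)*(-5) = -4*41*(-5) = -164*(-5) = 820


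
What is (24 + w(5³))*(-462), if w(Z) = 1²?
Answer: -11550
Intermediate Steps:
w(Z) = 1
(24 + w(5³))*(-462) = (24 + 1)*(-462) = 25*(-462) = -11550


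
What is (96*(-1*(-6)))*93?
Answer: 53568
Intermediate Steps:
(96*(-1*(-6)))*93 = (96*6)*93 = 576*93 = 53568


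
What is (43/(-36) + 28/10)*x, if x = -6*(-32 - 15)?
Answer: 13583/30 ≈ 452.77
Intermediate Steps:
x = 282 (x = -6*(-47) = 282)
(43/(-36) + 28/10)*x = (43/(-36) + 28/10)*282 = (43*(-1/36) + 28*(⅒))*282 = (-43/36 + 14/5)*282 = (289/180)*282 = 13583/30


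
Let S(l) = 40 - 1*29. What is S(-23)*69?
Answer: 759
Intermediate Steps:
S(l) = 11 (S(l) = 40 - 29 = 11)
S(-23)*69 = 11*69 = 759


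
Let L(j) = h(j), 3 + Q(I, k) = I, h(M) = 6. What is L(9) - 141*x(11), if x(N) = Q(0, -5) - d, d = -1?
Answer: 288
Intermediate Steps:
Q(I, k) = -3 + I
L(j) = 6
x(N) = -2 (x(N) = (-3 + 0) - 1*(-1) = -3 + 1 = -2)
L(9) - 141*x(11) = 6 - 141*(-2) = 6 + 282 = 288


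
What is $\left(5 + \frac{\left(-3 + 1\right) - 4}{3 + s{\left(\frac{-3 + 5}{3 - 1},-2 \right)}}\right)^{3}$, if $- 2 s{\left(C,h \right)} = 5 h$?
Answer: $\frac{4913}{64} \approx 76.766$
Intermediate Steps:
$s{\left(C,h \right)} = - \frac{5 h}{2}$
$\left(5 + \frac{\left(-3 + 1\right) - 4}{3 + s{\left(\frac{-3 + 5}{3 - 1},-2 \right)}}\right)^{3} = \left(5 + \frac{\left(-3 + 1\right) - 4}{3 - -5}\right)^{3} = \left(5 + \frac{-2 - 4}{3 + 5}\right)^{3} = \left(5 - \frac{6}{8}\right)^{3} = \left(5 - \frac{3}{4}\right)^{3} = \left(\frac{17}{4}\right)^{3} = \frac{4913}{64}$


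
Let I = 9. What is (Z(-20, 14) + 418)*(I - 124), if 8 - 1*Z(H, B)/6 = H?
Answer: -67390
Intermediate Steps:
Z(H, B) = 48 - 6*H
(Z(-20, 14) + 418)*(I - 124) = ((48 - 6*(-20)) + 418)*(9 - 124) = ((48 + 120) + 418)*(-115) = (168 + 418)*(-115) = 586*(-115) = -67390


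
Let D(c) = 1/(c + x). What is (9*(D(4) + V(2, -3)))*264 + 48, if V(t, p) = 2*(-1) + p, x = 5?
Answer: -11568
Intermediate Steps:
D(c) = 1/(5 + c) (D(c) = 1/(c + 5) = 1/(5 + c))
V(t, p) = -2 + p
(9*(D(4) + V(2, -3)))*264 + 48 = (9*(1/(5 + 4) + (-2 - 3)))*264 + 48 = (9*(1/9 - 5))*264 + 48 = (9*(-44/9))*264 + 48 = -44*264 + 48 = -11616 + 48 = -11568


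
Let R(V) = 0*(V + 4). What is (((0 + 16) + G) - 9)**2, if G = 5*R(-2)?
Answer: 49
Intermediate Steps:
R(V) = 0 (R(V) = 0*(4 + V) = 0)
G = 0 (G = 5*0 = 0)
(((0 + 16) + G) - 9)**2 = (((0 + 16) + 0) - 9)**2 = ((16 + 0) - 9)**2 = (16 - 9)**2 = 7**2 = 49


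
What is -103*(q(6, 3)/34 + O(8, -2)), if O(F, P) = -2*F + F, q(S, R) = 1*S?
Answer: 13699/17 ≈ 805.82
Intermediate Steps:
q(S, R) = S
O(F, P) = -F
-103*(q(6, 3)/34 + O(8, -2)) = -103*(6/34 - 1*8) = -103*(6*(1/34) - 8) = -103*(3/17 - 8) = -103*(-133/17) = 13699/17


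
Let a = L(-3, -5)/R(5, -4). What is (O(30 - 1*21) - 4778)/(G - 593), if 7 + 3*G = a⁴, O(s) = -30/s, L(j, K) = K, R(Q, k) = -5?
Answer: 14344/1785 ≈ 8.0359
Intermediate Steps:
a = 1 (a = -5/(-5) = -5*(-⅕) = 1)
G = -2 (G = -7/3 + (⅓)*1⁴ = -7/3 + (⅓)*1 = -7/3 + ⅓ = -2)
(O(30 - 1*21) - 4778)/(G - 593) = (-30/(30 - 1*21) - 4778)/(-2 - 593) = (-30/(30 - 21) - 4778)/(-595) = (-30/9 - 4778)*(-1/595) = (-30*⅑ - 4778)*(-1/595) = (-10/3 - 4778)*(-1/595) = -14344/3*(-1/595) = 14344/1785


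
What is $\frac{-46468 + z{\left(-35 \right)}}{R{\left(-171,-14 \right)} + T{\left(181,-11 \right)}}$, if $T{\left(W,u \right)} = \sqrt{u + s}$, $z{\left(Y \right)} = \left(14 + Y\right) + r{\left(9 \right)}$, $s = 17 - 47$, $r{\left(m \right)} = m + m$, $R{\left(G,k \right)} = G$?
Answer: $\frac{7946541}{29282} + \frac{46471 i \sqrt{41}}{29282} \approx 271.38 + 10.162 i$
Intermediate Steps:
$r{\left(m \right)} = 2 m$
$s = -30$
$z{\left(Y \right)} = 32 + Y$ ($z{\left(Y \right)} = \left(14 + Y\right) + 2 \cdot 9 = \left(14 + Y\right) + 18 = 32 + Y$)
$T{\left(W,u \right)} = \sqrt{-30 + u}$ ($T{\left(W,u \right)} = \sqrt{u - 30} = \sqrt{-30 + u}$)
$\frac{-46468 + z{\left(-35 \right)}}{R{\left(-171,-14 \right)} + T{\left(181,-11 \right)}} = \frac{-46468 + \left(32 - 35\right)}{-171 + \sqrt{-30 - 11}} = \frac{-46468 - 3}{-171 + \sqrt{-41}} = - \frac{46471}{-171 + i \sqrt{41}}$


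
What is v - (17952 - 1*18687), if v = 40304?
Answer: 41039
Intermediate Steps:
v - (17952 - 1*18687) = 40304 - (17952 - 1*18687) = 40304 - (17952 - 18687) = 40304 - 1*(-735) = 40304 + 735 = 41039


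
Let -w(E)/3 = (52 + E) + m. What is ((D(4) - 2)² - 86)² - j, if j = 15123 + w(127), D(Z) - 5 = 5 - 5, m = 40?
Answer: -8537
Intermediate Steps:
D(Z) = 5 (D(Z) = 5 + (5 - 5) = 5 + 0 = 5)
w(E) = -276 - 3*E (w(E) = -3*((52 + E) + 40) = -3*(92 + E) = -276 - 3*E)
j = 14466 (j = 15123 + (-276 - 3*127) = 15123 + (-276 - 381) = 15123 - 657 = 14466)
((D(4) - 2)² - 86)² - j = ((5 - 2)² - 86)² - 1*14466 = (3² - 86)² - 14466 = (9 - 86)² - 14466 = (-77)² - 14466 = 5929 - 14466 = -8537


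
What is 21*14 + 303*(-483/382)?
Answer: -34041/382 ≈ -89.113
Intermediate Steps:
21*14 + 303*(-483/382) = 294 + 303*(-483*1/382) = 294 + 303*(-483/382) = 294 - 146349/382 = -34041/382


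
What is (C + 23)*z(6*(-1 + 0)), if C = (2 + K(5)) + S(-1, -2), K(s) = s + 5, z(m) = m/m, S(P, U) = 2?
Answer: 37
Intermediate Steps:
z(m) = 1
K(s) = 5 + s
C = 14 (C = (2 + (5 + 5)) + 2 = (2 + 10) + 2 = 12 + 2 = 14)
(C + 23)*z(6*(-1 + 0)) = (14 + 23)*1 = 37*1 = 37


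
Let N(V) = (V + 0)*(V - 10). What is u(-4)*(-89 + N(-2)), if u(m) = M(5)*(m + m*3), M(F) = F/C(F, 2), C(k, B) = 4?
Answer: 1300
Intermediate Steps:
M(F) = F/4
N(V) = V*(-10 + V)
u(m) = 5*m (u(m) = ((1/4)*5)*(m + m*3) = 5*(m + 3*m)/4 = 5*(4*m)/4 = 5*m)
u(-4)*(-89 + N(-2)) = (5*(-4))*(-89 - 2*(-10 - 2)) = -20*(-89 - 2*(-12)) = -20*(-89 + 24) = -20*(-65) = 1300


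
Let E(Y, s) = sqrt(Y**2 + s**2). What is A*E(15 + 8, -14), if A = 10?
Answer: 50*sqrt(29) ≈ 269.26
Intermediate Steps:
A*E(15 + 8, -14) = 10*sqrt((15 + 8)**2 + (-14)**2) = 10*sqrt(23**2 + 196) = 10*sqrt(529 + 196) = 10*sqrt(725) = 10*(5*sqrt(29)) = 50*sqrt(29)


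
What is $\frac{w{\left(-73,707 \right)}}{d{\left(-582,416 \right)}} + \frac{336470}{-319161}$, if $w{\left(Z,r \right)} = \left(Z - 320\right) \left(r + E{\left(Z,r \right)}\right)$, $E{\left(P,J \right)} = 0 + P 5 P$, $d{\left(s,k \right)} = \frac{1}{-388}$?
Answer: $\frac{1331138304576778}{319161} \approx 4.1707 \cdot 10^{9}$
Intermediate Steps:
$d{\left(s,k \right)} = - \frac{1}{388}$
$E{\left(P,J \right)} = 5 P^{2}$ ($E{\left(P,J \right)} = 0 + 5 P^{2} = 5 P^{2}$)
$w{\left(Z,r \right)} = \left(-320 + Z\right) \left(r + 5 Z^{2}\right)$ ($w{\left(Z,r \right)} = \left(Z - 320\right) \left(r + 5 Z^{2}\right) = \left(-320 + Z\right) \left(r + 5 Z^{2}\right)$)
$\frac{w{\left(-73,707 \right)}}{d{\left(-582,416 \right)}} + \frac{336470}{-319161} = \frac{- 1600 \left(-73\right)^{2} - 226240 + 5 \left(-73\right)^{3} - 51611}{- \frac{1}{388}} + \frac{336470}{-319161} = \left(\left(-1600\right) 5329 - 226240 + 5 \left(-389017\right) - 51611\right) \left(-388\right) + 336470 \left(- \frac{1}{319161}\right) = \left(-8526400 - 226240 - 1945085 - 51611\right) \left(-388\right) - \frac{336470}{319161} = \left(-10749336\right) \left(-388\right) - \frac{336470}{319161} = 4170742368 - \frac{336470}{319161} = \frac{1331138304576778}{319161}$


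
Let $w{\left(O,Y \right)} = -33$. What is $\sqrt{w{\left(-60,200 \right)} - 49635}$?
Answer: $2 i \sqrt{12417} \approx 222.86 i$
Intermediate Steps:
$\sqrt{w{\left(-60,200 \right)} - 49635} = \sqrt{-33 - 49635} = \sqrt{-49668} = 2 i \sqrt{12417}$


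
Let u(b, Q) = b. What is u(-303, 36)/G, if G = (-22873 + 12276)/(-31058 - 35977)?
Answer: -20311605/10597 ≈ -1916.7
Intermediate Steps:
G = 10597/67035 (G = -10597/(-67035) = -10597*(-1/67035) = 10597/67035 ≈ 0.15808)
u(-303, 36)/G = -303/10597/67035 = -303*67035/10597 = -20311605/10597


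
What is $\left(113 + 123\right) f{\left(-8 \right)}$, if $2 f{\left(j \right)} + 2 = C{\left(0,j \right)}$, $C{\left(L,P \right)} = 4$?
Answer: $236$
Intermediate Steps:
$f{\left(j \right)} = 1$ ($f{\left(j \right)} = -1 + \frac{1}{2} \cdot 4 = -1 + 2 = 1$)
$\left(113 + 123\right) f{\left(-8 \right)} = \left(113 + 123\right) 1 = 236 \cdot 1 = 236$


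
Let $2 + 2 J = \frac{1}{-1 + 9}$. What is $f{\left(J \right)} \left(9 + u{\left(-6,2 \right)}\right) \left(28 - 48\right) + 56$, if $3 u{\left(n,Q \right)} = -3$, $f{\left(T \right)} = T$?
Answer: $206$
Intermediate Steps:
$J = - \frac{15}{16}$ ($J = -1 + \frac{1}{2 \left(-1 + 9\right)} = -1 + \frac{1}{2 \cdot 8} = -1 + \frac{1}{2} \cdot \frac{1}{8} = -1 + \frac{1}{16} = - \frac{15}{16} \approx -0.9375$)
$u{\left(n,Q \right)} = -1$ ($u{\left(n,Q \right)} = \frac{1}{3} \left(-3\right) = -1$)
$f{\left(J \right)} \left(9 + u{\left(-6,2 \right)}\right) \left(28 - 48\right) + 56 = - \frac{15 \left(9 - 1\right) \left(28 - 48\right)}{16} + 56 = - \frac{15 \cdot 8 \left(-20\right)}{16} + 56 = \left(- \frac{15}{16}\right) \left(-160\right) + 56 = 150 + 56 = 206$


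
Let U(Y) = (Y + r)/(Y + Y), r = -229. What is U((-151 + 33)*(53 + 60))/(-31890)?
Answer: -4521/283480840 ≈ -1.5948e-5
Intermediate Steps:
U(Y) = (-229 + Y)/(2*Y) (U(Y) = (Y - 229)/(Y + Y) = (-229 + Y)/((2*Y)) = (-229 + Y)*(1/(2*Y)) = (-229 + Y)/(2*Y))
U((-151 + 33)*(53 + 60))/(-31890) = ((-229 + (-151 + 33)*(53 + 60))/(2*(((-151 + 33)*(53 + 60)))))/(-31890) = ((-229 - 118*113)/(2*((-118*113))))*(-1/31890) = ((½)*(-229 - 13334)/(-13334))*(-1/31890) = ((½)*(-1/13334)*(-13563))*(-1/31890) = (13563/26668)*(-1/31890) = -4521/283480840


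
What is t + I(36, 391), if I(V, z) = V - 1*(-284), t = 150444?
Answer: 150764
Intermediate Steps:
I(V, z) = 284 + V (I(V, z) = V + 284 = 284 + V)
t + I(36, 391) = 150444 + (284 + 36) = 150444 + 320 = 150764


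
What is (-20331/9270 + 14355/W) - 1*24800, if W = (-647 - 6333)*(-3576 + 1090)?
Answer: -4029871130317/162480440 ≈ -24802.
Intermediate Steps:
W = 17352280 (W = -6980*(-2486) = 17352280)
(-20331/9270 + 14355/W) - 1*24800 = (-20331/9270 + 14355/17352280) - 1*24800 = (-20331*1/9270 + 14355*(1/17352280)) - 24800 = (-2259/1030 + 261/315496) - 24800 = -356218317/162480440 - 24800 = -4029871130317/162480440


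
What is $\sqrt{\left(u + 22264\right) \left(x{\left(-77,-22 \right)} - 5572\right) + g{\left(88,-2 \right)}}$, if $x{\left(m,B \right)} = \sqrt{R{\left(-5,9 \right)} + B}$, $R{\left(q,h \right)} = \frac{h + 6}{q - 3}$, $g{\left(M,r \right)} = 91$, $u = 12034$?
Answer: $\frac{\sqrt{-764433460 + 34298 i \sqrt{382}}}{2} \approx 6.0614 + 13824.0 i$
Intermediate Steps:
$R{\left(q,h \right)} = \frac{6 + h}{-3 + q}$
$x{\left(m,B \right)} = \sqrt{- \frac{15}{8} + B}$ ($x{\left(m,B \right)} = \sqrt{\frac{6 + 9}{-3 - 5} + B} = \sqrt{\frac{1}{-8} \cdot 15 + B} = \sqrt{\left(- \frac{1}{8}\right) 15 + B} = \sqrt{- \frac{15}{8} + B}$)
$\sqrt{\left(u + 22264\right) \left(x{\left(-77,-22 \right)} - 5572\right) + g{\left(88,-2 \right)}} = \sqrt{\left(12034 + 22264\right) \left(\frac{\sqrt{-30 + 16 \left(-22\right)}}{4} - 5572\right) + 91} = \sqrt{34298 \left(\frac{\sqrt{-30 - 352}}{4} - 5572\right) + 91} = \sqrt{34298 \left(\frac{\sqrt{-382}}{4} - 5572\right) + 91} = \sqrt{34298 \left(\frac{i \sqrt{382}}{4} - 5572\right) + 91} = \sqrt{34298 \left(-5572 + \frac{i \sqrt{382}}{4}\right) + 91} = \sqrt{\left(-191108456 + \frac{17149 i \sqrt{382}}{2}\right) + 91} = \sqrt{-191108365 + \frac{17149 i \sqrt{382}}{2}}$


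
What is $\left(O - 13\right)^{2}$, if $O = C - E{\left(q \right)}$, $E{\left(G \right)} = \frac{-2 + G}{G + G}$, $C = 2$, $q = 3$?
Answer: $\frac{4489}{36} \approx 124.69$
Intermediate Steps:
$E{\left(G \right)} = \frac{-2 + G}{2 G}$
$O = \frac{11}{6}$ ($O = 2 - \frac{-2 + 3}{2 \cdot 3} = 2 - \frac{1}{2} \cdot \frac{1}{3} \cdot 1 = 2 - \frac{1}{6} = \frac{11}{6} \approx 1.8333$)
$\left(O - 13\right)^{2} = \left(\frac{11}{6} - 13\right)^{2} = \left(- \frac{67}{6}\right)^{2} = \frac{4489}{36}$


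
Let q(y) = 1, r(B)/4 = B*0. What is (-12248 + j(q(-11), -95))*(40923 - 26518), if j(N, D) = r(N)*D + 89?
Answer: -175150395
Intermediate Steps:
r(B) = 0 (r(B) = 4*(B*0) = 4*0 = 0)
j(N, D) = 89 (j(N, D) = 0*D + 89 = 0 + 89 = 89)
(-12248 + j(q(-11), -95))*(40923 - 26518) = (-12248 + 89)*(40923 - 26518) = -12159*14405 = -175150395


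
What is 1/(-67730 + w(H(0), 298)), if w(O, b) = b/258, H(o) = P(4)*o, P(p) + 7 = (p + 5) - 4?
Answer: -129/8737021 ≈ -1.4765e-5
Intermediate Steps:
P(p) = -6 + p (P(p) = -7 + ((p + 5) - 4) = -7 + ((5 + p) - 4) = -7 + (1 + p) = -6 + p)
H(o) = -2*o (H(o) = (-6 + 4)*o = -2*o)
w(O, b) = b/258 (w(O, b) = b*(1/258) = b/258)
1/(-67730 + w(H(0), 298)) = 1/(-67730 + (1/258)*298) = 1/(-67730 + 149/129) = 1/(-8737021/129) = -129/8737021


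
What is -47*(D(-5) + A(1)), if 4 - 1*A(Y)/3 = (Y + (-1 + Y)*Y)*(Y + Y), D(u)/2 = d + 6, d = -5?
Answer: -376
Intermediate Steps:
D(u) = 2 (D(u) = 2*(-5 + 6) = 2*1 = 2)
A(Y) = 12 - 6*Y*(Y + Y*(-1 + Y)) (A(Y) = 12 - 3*(Y + (-1 + Y)*Y)*(Y + Y) = 12 - 3*(Y + Y*(-1 + Y))*2*Y = 12 - 6*Y*(Y + Y*(-1 + Y)))
-47*(D(-5) + A(1)) = -47*(2 + (12 - 6*1³)) = -47*(2 + (12 - 6*1)) = -47*(2 + (12 - 6)) = -47*(2 + 6) = -47*8 = -376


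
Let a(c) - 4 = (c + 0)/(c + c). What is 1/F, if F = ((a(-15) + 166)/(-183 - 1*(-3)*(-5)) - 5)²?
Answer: 1296/44521 ≈ 0.029110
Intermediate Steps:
a(c) = 9/2 (a(c) = 4 + (c + 0)/(c + c) = 4 + c/((2*c)) = 4 + c*(1/(2*c)) = 4 + ½ = 9/2)
F = 44521/1296 (F = ((9/2 + 166)/(-183 - 1*(-3)*(-5)) - 5)² = (341/(2*(-183 + 3*(-5))) - 5)² = (341/(2*(-183 - 15)) - 5)² = ((341/2)/(-198) - 5)² = ((341/2)*(-1/198) - 5)² = (-31/36 - 5)² = (-211/36)² = 44521/1296 ≈ 34.353)
1/F = 1/(44521/1296) = 1296/44521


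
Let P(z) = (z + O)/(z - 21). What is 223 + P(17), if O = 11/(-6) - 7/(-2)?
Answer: 655/3 ≈ 218.33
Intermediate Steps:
O = 5/3 (O = 11*(-⅙) - 7*(-½) = -11/6 + 7/2 = 5/3 ≈ 1.6667)
P(z) = (5/3 + z)/(-21 + z) (P(z) = (z + 5/3)/(z - 21) = (5/3 + z)/(-21 + z))
223 + P(17) = 223 + (5/3 + 17)/(-21 + 17) = 223 + (56/3)/(-4) = 223 - ¼*56/3 = 223 - 14/3 = 655/3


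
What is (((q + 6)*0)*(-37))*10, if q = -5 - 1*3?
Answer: 0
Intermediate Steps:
q = -8 (q = -5 - 3 = -8)
(((q + 6)*0)*(-37))*10 = (((-8 + 6)*0)*(-37))*10 = (-2*0*(-37))*10 = (0*(-37))*10 = 0*10 = 0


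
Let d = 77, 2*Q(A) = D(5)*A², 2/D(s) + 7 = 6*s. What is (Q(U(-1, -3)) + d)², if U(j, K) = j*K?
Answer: 3168400/529 ≈ 5989.4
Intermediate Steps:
U(j, K) = K*j
D(s) = 2/(-7 + 6*s)
Q(A) = A²/23 (Q(A) = ((2/(-7 + 6*5))*A²)/2 = ((2/(-7 + 30))*A²)/2 = ((2/23)*A²)/2 = ((2*(1/23))*A²)/2 = (2*A²/23)/2 = A²/23)
(Q(U(-1, -3)) + d)² = ((-3*(-1))²/23 + 77)² = ((1/23)*3² + 77)² = ((1/23)*9 + 77)² = (9/23 + 77)² = (1780/23)² = 3168400/529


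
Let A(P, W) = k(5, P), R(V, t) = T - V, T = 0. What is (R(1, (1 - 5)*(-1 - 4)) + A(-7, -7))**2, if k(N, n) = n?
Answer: 64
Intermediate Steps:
R(V, t) = -V (R(V, t) = 0 - V = -V)
A(P, W) = P
(R(1, (1 - 5)*(-1 - 4)) + A(-7, -7))**2 = (-1*1 - 7)**2 = (-1 - 7)**2 = (-8)**2 = 64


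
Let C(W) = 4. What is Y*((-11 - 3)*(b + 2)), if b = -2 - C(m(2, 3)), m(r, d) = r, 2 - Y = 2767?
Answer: -154840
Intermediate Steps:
Y = -2765 (Y = 2 - 1*2767 = 2 - 2767 = -2765)
b = -6 (b = -2 - 1*4 = -2 - 4 = -6)
Y*((-11 - 3)*(b + 2)) = -2765*(-11 - 3)*(-6 + 2) = -(-38710)*(-4) = -2765*56 = -154840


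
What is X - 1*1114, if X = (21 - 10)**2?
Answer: -993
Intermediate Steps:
X = 121 (X = 11**2 = 121)
X - 1*1114 = 121 - 1*1114 = 121 - 1114 = -993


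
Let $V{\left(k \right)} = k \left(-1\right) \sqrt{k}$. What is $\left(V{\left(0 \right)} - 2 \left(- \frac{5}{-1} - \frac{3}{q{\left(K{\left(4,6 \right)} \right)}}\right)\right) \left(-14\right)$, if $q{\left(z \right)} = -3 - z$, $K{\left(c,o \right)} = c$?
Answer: $152$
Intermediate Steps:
$V{\left(k \right)} = - k^{\frac{3}{2}}$ ($V{\left(k \right)} = - k \sqrt{k} = - k^{\frac{3}{2}}$)
$\left(V{\left(0 \right)} - 2 \left(- \frac{5}{-1} - \frac{3}{q{\left(K{\left(4,6 \right)} \right)}}\right)\right) \left(-14\right) = \left(- 0^{\frac{3}{2}} - 2 \left(- \frac{5}{-1} - \frac{3}{-3 - 4}\right)\right) \left(-14\right) = \left(\left(-1\right) 0 - 2 \left(\left(-5\right) \left(-1\right) - \frac{3}{-3 - 4}\right)\right) \left(-14\right) = \left(0 - 2 \left(5 - \frac{3}{-7}\right)\right) \left(-14\right) = \left(0 - 2 \left(5 - - \frac{3}{7}\right)\right) \left(-14\right) = \left(0 - 2 \left(5 + \frac{3}{7}\right)\right) \left(-14\right) = \left(0 - \frac{76}{7}\right) \left(-14\right) = \left(- \frac{76}{7}\right) \left(-14\right) = 152$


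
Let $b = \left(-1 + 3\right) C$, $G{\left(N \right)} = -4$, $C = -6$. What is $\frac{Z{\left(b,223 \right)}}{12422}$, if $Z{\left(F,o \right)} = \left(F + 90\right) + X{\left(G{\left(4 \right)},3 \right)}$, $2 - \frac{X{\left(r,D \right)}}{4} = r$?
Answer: $\frac{51}{6211} \approx 0.0082112$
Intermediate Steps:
$b = -12$ ($b = \left(-1 + 3\right) \left(-6\right) = 2 \left(-6\right) = -12$)
$X{\left(r,D \right)} = 8 - 4 r$
$Z{\left(F,o \right)} = 114 + F$ ($Z{\left(F,o \right)} = \left(F + 90\right) + \left(8 - -16\right) = \left(90 + F\right) + \left(8 + 16\right) = \left(90 + F\right) + 24 = 114 + F$)
$\frac{Z{\left(b,223 \right)}}{12422} = \frac{114 - 12}{12422} = 102 \cdot \frac{1}{12422} = \frac{51}{6211}$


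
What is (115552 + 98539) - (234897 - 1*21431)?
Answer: 625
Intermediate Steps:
(115552 + 98539) - (234897 - 1*21431) = 214091 - (234897 - 21431) = 214091 - 1*213466 = 214091 - 213466 = 625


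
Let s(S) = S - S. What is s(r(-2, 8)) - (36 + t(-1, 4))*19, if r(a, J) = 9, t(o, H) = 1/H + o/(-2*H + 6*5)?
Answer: -30267/44 ≈ -687.89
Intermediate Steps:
t(o, H) = 1/H + o/(30 - 2*H) (t(o, H) = 1/H + o/(-2*H + 30) = 1/H + o/(30 - 2*H))
s(S) = 0
s(r(-2, 8)) - (36 + t(-1, 4))*19 = 0 - (36 + (-15 + 4 - ½*4*(-1))/(4*(-15 + 4)))*19 = 0 - (36 + (¼)*(-15 + 4 + 2)/(-11))*19 = 0 - (36 + (¼)*(-1/11)*(-9))*19 = 0 - (36 + 9/44)*19 = 0 - 1593*19/44 = 0 - 1*30267/44 = 0 - 30267/44 = -30267/44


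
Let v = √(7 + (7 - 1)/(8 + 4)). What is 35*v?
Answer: 35*√30/2 ≈ 95.851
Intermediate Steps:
v = √30/2 (v = √(7 + 6/12) = √(7 + 6*(1/12)) = √(7 + ½) = √(15/2) = √30/2 ≈ 2.7386)
35*v = 35*(√30/2) = 35*√30/2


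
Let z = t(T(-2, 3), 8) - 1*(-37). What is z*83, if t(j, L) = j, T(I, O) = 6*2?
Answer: 4067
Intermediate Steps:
T(I, O) = 12
z = 49 (z = 12 - 1*(-37) = 12 + 37 = 49)
z*83 = 49*83 = 4067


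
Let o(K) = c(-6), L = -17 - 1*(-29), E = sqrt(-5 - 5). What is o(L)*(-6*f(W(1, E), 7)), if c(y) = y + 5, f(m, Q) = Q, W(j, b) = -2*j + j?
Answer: 42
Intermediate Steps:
E = I*sqrt(10) (E = sqrt(-10) = I*sqrt(10) ≈ 3.1623*I)
L = 12 (L = -17 + 29 = 12)
W(j, b) = -j
c(y) = 5 + y
o(K) = -1 (o(K) = 5 - 6 = -1)
o(L)*(-6*f(W(1, E), 7)) = -(-6)*7 = -1*(-42) = 42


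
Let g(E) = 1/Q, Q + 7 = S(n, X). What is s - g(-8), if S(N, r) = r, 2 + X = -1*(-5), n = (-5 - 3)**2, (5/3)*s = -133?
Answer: -1591/20 ≈ -79.550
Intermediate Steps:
s = -399/5 (s = (3/5)*(-133) = -399/5 ≈ -79.800)
n = 64 (n = (-8)**2 = 64)
X = 3 (X = -2 - 1*(-5) = -2 + 5 = 3)
Q = -4 (Q = -7 + 3 = -4)
g(E) = -1/4 (g(E) = 1/(-4) = -1/4)
s - g(-8) = -399/5 - 1*(-1/4) = -399/5 + 1/4 = -1591/20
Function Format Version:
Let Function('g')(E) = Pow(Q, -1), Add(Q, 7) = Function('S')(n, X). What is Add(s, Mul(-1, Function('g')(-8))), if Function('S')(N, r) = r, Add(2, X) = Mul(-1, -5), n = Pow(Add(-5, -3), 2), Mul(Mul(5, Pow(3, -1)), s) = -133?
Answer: Rational(-1591, 20) ≈ -79.550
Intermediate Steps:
s = Rational(-399, 5) (s = Mul(Rational(3, 5), -133) = Rational(-399, 5) ≈ -79.800)
n = 64 (n = Pow(-8, 2) = 64)
X = 3 (X = Add(-2, Mul(-1, -5)) = Add(-2, 5) = 3)
Q = -4 (Q = Add(-7, 3) = -4)
Function('g')(E) = Rational(-1, 4) (Function('g')(E) = Pow(-4, -1) = Rational(-1, 4))
Add(s, Mul(-1, Function('g')(-8))) = Add(Rational(-399, 5), Mul(-1, Rational(-1, 4))) = Add(Rational(-399, 5), Rational(1, 4)) = Rational(-1591, 20)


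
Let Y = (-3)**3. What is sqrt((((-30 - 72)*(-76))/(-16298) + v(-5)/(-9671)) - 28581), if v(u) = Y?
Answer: 2*I*sqrt(44378847110426295747)/78808979 ≈ 169.06*I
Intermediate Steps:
Y = -27
v(u) = -27
sqrt((((-30 - 72)*(-76))/(-16298) + v(-5)/(-9671)) - 28581) = sqrt((((-30 - 72)*(-76))/(-16298) - 27/(-9671)) - 28581) = sqrt((-102*(-76)*(-1/16298) - 27*(-1/9671)) - 28581) = sqrt((7752*(-1/16298) + 27/9671) - 28581) = sqrt((-3876/8149 + 27/9671) - 28581) = sqrt(-37264773/78808979 - 28581) = sqrt(-2252476693572/78808979) = 2*I*sqrt(44378847110426295747)/78808979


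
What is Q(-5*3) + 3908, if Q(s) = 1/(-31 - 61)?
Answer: 359535/92 ≈ 3908.0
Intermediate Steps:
Q(s) = -1/92 (Q(s) = 1/(-92) = -1/92)
Q(-5*3) + 3908 = -1/92 + 3908 = 359535/92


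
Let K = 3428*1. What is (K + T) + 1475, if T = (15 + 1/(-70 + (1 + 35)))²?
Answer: 5926949/1156 ≈ 5127.1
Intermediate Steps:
K = 3428
T = 259081/1156 (T = (15 + 1/(-70 + 36))² = (15 + 1/(-34))² = (15 - 1/34)² = (509/34)² = 259081/1156 ≈ 224.12)
(K + T) + 1475 = (3428 + 259081/1156) + 1475 = 4221849/1156 + 1475 = 5926949/1156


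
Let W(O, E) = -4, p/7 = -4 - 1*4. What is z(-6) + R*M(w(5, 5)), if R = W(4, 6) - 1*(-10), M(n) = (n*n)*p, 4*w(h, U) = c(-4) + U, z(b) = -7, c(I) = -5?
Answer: -7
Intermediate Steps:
p = -56 (p = 7*(-4 - 1*4) = 7*(-4 - 4) = 7*(-8) = -56)
w(h, U) = -5/4 + U/4 (w(h, U) = (-5 + U)/4 = -5/4 + U/4)
M(n) = -56*n² (M(n) = (n*n)*(-56) = n²*(-56) = -56*n²)
R = 6 (R = -4 - 1*(-10) = -4 + 10 = 6)
z(-6) + R*M(w(5, 5)) = -7 + 6*(-56*(-5/4 + (¼)*5)²) = -7 + 6*(-56*(-5/4 + 5/4)²) = -7 + 6*(-56*0²) = -7 + 6*(-56*0) = -7 + 6*0 = -7 + 0 = -7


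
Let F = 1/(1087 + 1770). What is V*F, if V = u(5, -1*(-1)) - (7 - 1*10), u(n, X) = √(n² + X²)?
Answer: 3/2857 + √26/2857 ≈ 0.0028348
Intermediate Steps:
F = 1/2857 ≈ 0.00035002
u(n, X) = √(X² + n²)
V = 3 + √26 (V = √((-1*(-1))² + 5²) - (7 - 1*10) = √(1² + 25) - (7 - 10) = √(1 + 25) - 1*(-3) = √26 + 3 = 3 + √26 ≈ 8.0990)
V*F = (3 + √26)*(1/2857) = 3/2857 + √26/2857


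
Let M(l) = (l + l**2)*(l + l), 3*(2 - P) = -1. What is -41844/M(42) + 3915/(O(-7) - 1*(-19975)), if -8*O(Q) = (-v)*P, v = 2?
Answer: -241937149/3030375894 ≈ -0.079837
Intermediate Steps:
P = 7/3 (P = 2 - 1/3*(-1) = 2 + 1/3 = 7/3 ≈ 2.3333)
O(Q) = 7/12 (O(Q) = -(-1*2)*7/(8*3) = -(-1)*7/(4*3) = -1/8*(-14/3) = 7/12)
M(l) = 2*l*(l + l**2) (M(l) = (l + l**2)*(2*l) = 2*l*(l + l**2))
-41844/M(42) + 3915/(O(-7) - 1*(-19975)) = -41844*1/(3528*(1 + 42)) + 3915/(7/12 - 1*(-19975)) = -41844/(2*1764*43) + 3915/(7/12 + 19975) = -41844/151704 + 3915/(239707/12) = -41844*1/151704 + 3915*(12/239707) = -3487/12642 + 46980/239707 = -241937149/3030375894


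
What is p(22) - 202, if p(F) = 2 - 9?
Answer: -209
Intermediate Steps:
p(F) = -7
p(22) - 202 = -7 - 202 = -209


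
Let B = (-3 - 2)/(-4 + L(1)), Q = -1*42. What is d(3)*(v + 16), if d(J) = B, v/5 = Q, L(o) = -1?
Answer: -194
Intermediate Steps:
Q = -42
B = 1 (B = (-3 - 2)/(-4 - 1) = -5/(-5) = -5*(-⅕) = 1)
v = -210 (v = 5*(-42) = -210)
d(J) = 1
d(3)*(v + 16) = 1*(-210 + 16) = 1*(-194) = -194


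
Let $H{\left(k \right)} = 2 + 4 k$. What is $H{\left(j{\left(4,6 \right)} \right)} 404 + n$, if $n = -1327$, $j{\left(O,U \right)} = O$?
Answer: $5945$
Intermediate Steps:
$H{\left(j{\left(4,6 \right)} \right)} 404 + n = \left(2 + 4 \cdot 4\right) 404 - 1327 = \left(2 + 16\right) 404 - 1327 = 18 \cdot 404 - 1327 = 7272 - 1327 = 5945$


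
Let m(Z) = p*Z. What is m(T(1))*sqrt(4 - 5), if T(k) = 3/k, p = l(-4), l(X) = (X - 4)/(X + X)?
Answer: 3*I ≈ 3.0*I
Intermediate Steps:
l(X) = (-4 + X)/(2*X) (l(X) = (-4 + X)/((2*X)) = (-4 + X)*(1/(2*X)) = (-4 + X)/(2*X))
p = 1 (p = (1/2)*(-4 - 4)/(-4) = (1/2)*(-1/4)*(-8) = 1)
m(Z) = Z (m(Z) = 1*Z = Z)
m(T(1))*sqrt(4 - 5) = (3/1)*sqrt(4 - 5) = (3*1)*sqrt(-1) = 3*I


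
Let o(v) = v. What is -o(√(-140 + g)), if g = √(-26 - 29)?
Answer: -√(-140 + I*√55) ≈ -0.31328 - 11.836*I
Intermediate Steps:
g = I*√55 (g = √(-55) = I*√55 ≈ 7.4162*I)
-o(√(-140 + g)) = -√(-140 + I*√55)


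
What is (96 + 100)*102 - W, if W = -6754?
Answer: 26746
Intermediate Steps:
(96 + 100)*102 - W = (96 + 100)*102 - 1*(-6754) = 196*102 + 6754 = 19992 + 6754 = 26746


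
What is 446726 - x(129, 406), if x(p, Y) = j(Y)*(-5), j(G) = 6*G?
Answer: 458906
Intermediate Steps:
x(p, Y) = -30*Y (x(p, Y) = (6*Y)*(-5) = -30*Y)
446726 - x(129, 406) = 446726 - (-30)*406 = 446726 - 1*(-12180) = 446726 + 12180 = 458906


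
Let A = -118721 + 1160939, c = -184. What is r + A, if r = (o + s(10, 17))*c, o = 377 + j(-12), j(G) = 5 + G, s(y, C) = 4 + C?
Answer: 970274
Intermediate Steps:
o = 370 (o = 377 + (5 - 12) = 377 - 7 = 370)
r = -71944 (r = (370 + (4 + 17))*(-184) = (370 + 21)*(-184) = 391*(-184) = -71944)
A = 1042218
r + A = -71944 + 1042218 = 970274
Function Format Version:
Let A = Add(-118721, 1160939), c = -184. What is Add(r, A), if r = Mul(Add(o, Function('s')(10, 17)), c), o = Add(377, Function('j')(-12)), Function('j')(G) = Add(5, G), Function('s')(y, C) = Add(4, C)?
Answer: 970274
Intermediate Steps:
o = 370 (o = Add(377, Add(5, -12)) = Add(377, -7) = 370)
r = -71944 (r = Mul(Add(370, Add(4, 17)), -184) = Mul(Add(370, 21), -184) = Mul(391, -184) = -71944)
A = 1042218
Add(r, A) = Add(-71944, 1042218) = 970274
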